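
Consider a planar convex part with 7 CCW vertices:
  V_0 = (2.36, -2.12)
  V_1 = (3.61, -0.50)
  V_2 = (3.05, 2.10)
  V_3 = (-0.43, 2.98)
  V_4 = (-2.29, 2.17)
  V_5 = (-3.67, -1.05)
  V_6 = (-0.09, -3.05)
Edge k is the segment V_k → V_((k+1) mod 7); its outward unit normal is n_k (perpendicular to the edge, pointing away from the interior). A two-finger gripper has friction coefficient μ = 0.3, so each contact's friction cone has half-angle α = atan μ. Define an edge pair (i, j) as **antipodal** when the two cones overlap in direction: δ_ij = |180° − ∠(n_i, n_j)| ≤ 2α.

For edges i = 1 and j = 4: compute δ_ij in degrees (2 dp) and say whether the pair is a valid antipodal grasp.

δ = 35.35°, invalid

α = atan 0.3 = 16.70°;  2α = 33.40°
edge 1: e_1 = (-0.56, +2.60);  n_1 = (+0.9776, +0.2106)
edge 4: e_4 = (-1.38, -3.22);  n_4 = (-0.9191, +0.3939)
∠(n_1, n_4) = 144.65°
δ = |180° − 144.65°| = 35.35°
35.35° > 2α = 33.40°  →  invalid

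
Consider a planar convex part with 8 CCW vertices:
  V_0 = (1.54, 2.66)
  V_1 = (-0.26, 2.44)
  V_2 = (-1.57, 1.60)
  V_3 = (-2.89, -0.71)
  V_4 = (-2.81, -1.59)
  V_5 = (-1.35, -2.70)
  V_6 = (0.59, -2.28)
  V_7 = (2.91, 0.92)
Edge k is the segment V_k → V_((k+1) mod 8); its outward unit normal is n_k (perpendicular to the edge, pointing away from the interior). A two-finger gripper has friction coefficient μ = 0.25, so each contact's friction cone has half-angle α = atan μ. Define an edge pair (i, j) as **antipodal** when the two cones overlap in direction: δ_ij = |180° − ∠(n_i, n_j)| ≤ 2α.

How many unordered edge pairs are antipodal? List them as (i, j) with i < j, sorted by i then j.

α = atan 0.25 = 14.04°;  2α = 28.07°
n_0 = (-0.1213, +0.9926)
n_1 = (-0.5398, +0.8418)
n_2 = (-0.8682, +0.4961)
n_3 = (-0.9959, -0.0905)
n_4 = (-0.6052, -0.7961)
n_5 = (+0.2116, -0.9774)
n_6 = (+0.8096, -0.5870)
n_7 = (+0.7857, +0.6186)
  (0,1): δ = 154.30°  ·
  (0,2): δ = 126.71°  ·
  (0,3): δ = 91.77°  ·
  (0,4): δ = 44.21°  ·
  (0,5): δ = 5.25°  ✓
  (0,6): δ = 47.09°  ·
  (0,7): δ = 121.25°  ·
  (1,2): δ = 152.41°  ·
  (1,3): δ = 117.47°  ·
  (1,4): δ = 69.91°  ·
  (1,5): δ = 20.45°  ✓
  (1,6): δ = 21.39°  ✓
  (1,7): δ = 95.55°  ·
  (2,3): δ = 145.06°  ·
  (2,4): δ = 97.50°  ·
  (2,5): δ = 48.04°  ·
  (2,6): δ = 6.20°  ✓
  (2,7): δ = 67.96°  ·
  (3,4): δ = 132.44°  ·
  (3,5): δ = 82.98°  ·
  (3,6): δ = 41.14°  ·
  (3,7): δ = 33.02°  ·
  (4,5): δ = 130.54°  ·
  (4,6): δ = 88.70°  ·
  (4,7): δ = 14.54°  ✓
  (5,6): δ = 138.16°  ·
  (5,7): δ = 64.00°  ·
  (6,7): δ = 105.84°  ·
antipodal pairs: 5

count = 5; pairs: (0,5), (1,5), (1,6), (2,6), (4,7)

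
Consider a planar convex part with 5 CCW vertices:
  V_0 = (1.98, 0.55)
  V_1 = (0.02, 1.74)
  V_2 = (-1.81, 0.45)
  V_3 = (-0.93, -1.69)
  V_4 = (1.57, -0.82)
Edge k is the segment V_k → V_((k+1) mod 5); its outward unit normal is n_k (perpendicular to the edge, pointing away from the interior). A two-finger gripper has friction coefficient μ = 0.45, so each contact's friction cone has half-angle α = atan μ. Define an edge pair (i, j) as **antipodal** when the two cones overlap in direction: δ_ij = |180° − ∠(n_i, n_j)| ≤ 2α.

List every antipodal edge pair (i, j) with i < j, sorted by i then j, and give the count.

count = 4; pairs: (0,2), (1,3), (1,4), (2,4)

α = atan 0.45 = 24.23°;  2α = 48.46°
n_0 = (+0.5190, +0.8548)
n_1 = (-0.5762, +0.8173)
n_2 = (-0.9249, -0.3803)
n_3 = (+0.3287, -0.9444)
n_4 = (+0.9580, -0.2867)
  (0,1): δ = 113.56°  ·
  (0,2): δ = 36.38°  ✓
  (0,3): δ = 50.45°  ·
  (0,4): δ = 104.60°  ·
  (1,2): δ = 102.83°  ·
  (1,3): δ = 15.99°  ✓
  (1,4): δ = 38.16°  ✓
  (2,3): δ = 93.17°  ·
  (2,4): δ = 39.01°  ✓
  (3,4): δ = 125.85°  ·
antipodal pairs: 4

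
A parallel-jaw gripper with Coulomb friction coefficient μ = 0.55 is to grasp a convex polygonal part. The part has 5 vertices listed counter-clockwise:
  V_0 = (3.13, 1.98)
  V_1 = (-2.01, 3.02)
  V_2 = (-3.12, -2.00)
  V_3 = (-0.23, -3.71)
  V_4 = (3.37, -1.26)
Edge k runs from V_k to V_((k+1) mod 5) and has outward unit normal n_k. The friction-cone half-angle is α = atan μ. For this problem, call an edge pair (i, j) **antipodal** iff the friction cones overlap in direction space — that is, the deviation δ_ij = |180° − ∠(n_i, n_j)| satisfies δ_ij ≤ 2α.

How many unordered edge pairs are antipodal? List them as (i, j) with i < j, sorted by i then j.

count = 5; pairs: (0,2), (0,3), (1,3), (1,4), (2,4)

α = atan 0.55 = 28.81°;  2α = 57.62°
n_0 = (+0.1983, +0.9801)
n_1 = (-0.9764, +0.2159)
n_2 = (-0.5092, -0.8606)
n_3 = (+0.5626, -0.8267)
n_4 = (+0.9973, +0.0739)
  (0,1): δ = 91.03°  ·
  (0,2): δ = 19.17°  ✓
  (0,3): δ = 45.68°  ✓
  (0,4): δ = 105.67°  ·
  (1,2): δ = 108.14°  ·
  (1,3): δ = 43.29°  ✓
  (1,4): δ = 16.70°  ✓
  (2,3): δ = 115.15°  ·
  (2,4): δ = 55.15°  ✓
  (3,4): δ = 120.00°  ·
antipodal pairs: 5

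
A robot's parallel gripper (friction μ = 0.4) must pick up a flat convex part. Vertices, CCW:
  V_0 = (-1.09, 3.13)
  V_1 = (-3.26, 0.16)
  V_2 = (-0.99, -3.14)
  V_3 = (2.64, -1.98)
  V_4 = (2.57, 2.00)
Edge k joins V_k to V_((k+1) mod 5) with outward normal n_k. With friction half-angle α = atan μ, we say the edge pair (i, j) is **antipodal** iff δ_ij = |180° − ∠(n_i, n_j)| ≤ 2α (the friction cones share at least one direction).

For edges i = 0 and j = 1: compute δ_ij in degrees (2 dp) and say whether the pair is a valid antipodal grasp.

α = atan 0.4 = 21.80°;  2α = 43.60°
edge 0: e_0 = (-2.17, -2.97);  n_0 = (-0.8074, +0.5899)
edge 1: e_1 = (+2.27, -3.30);  n_1 = (-0.8239, -0.5667)
∠(n_0, n_1) = 70.68°
δ = |180° − 70.68°| = 109.32°
109.32° > 2α = 43.60°  →  invalid

δ = 109.32°, invalid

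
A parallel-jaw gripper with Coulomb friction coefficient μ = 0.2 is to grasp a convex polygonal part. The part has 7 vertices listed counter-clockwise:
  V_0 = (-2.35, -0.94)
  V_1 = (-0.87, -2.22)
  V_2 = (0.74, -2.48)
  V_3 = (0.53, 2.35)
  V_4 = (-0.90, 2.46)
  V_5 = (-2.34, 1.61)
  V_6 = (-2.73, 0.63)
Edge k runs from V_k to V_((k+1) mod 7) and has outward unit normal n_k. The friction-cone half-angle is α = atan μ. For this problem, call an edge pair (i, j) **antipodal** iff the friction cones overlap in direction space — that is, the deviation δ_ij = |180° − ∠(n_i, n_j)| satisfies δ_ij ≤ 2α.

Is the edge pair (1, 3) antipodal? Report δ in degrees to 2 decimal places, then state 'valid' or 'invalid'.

α = atan 0.2 = 11.31°;  2α = 22.62°
edge 1: e_1 = (+1.61, -0.26);  n_1 = (-0.1594, -0.9872)
edge 3: e_3 = (-1.43, +0.11);  n_3 = (+0.0767, +0.9971)
∠(n_1, n_3) = 175.23°
δ = |180° − 175.23°| = 4.77°
4.77° ≤ 2α = 22.62°  →  valid

δ = 4.77°, valid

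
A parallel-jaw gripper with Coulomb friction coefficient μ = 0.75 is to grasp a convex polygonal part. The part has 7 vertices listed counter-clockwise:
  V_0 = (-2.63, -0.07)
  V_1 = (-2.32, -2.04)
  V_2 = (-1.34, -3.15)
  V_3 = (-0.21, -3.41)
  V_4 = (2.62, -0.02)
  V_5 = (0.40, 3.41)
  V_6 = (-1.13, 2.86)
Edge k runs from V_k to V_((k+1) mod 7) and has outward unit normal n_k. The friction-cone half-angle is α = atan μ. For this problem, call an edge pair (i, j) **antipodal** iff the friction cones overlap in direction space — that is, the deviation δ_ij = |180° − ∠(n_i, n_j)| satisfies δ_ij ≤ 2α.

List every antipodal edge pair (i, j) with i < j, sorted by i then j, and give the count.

α = atan 0.75 = 36.87°;  2α = 73.74°
n_0 = (-0.9878, -0.1554)
n_1 = (-0.7496, -0.6618)
n_2 = (-0.2242, -0.9745)
n_3 = (+0.7677, -0.6409)
n_4 = (+0.8395, +0.5434)
n_5 = (-0.3383, +0.9410)
n_6 = (-0.8901, +0.4557)
  (0,1): δ = 147.50°  ·
  (0,2): δ = 111.90°  ·
  (0,3): δ = 48.80°  ✓
  (0,4): δ = 23.97°  ✓
  (0,5): δ = 100.83°  ·
  (0,6): δ = 143.95°  ·
  (1,2): δ = 144.40°  ·
  (1,3): δ = 81.30°  ·
  (1,4): δ = 8.53°  ✓
  (1,5): δ = 68.33°  ✓
  (1,6): δ = 111.45°  ·
  (2,3): δ = 116.90°  ·
  (2,4): δ = 44.13°  ✓
  (2,5): δ = 32.73°  ✓
  (2,6): δ = 75.85°  ·
  (3,4): δ = 107.23°  ·
  (3,5): δ = 30.37°  ✓
  (3,6): δ = 12.75°  ✓
  (4,5): δ = 103.14°  ·
  (4,6): δ = 60.02°  ✓
  (5,6): δ = 136.88°  ·
antipodal pairs: 9

count = 9; pairs: (0,3), (0,4), (1,4), (1,5), (2,4), (2,5), (3,5), (3,6), (4,6)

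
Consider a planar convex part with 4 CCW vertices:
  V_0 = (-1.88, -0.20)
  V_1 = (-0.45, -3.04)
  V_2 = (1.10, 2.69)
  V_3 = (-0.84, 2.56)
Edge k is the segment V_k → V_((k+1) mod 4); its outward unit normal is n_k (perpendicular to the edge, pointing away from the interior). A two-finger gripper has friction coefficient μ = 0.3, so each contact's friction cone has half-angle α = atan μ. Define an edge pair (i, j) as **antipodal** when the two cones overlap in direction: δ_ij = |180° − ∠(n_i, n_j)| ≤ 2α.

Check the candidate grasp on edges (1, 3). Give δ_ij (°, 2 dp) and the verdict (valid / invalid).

δ = 5.51°, valid

α = atan 0.3 = 16.70°;  2α = 33.40°
edge 1: e_1 = (+1.55, +5.73);  n_1 = (+0.9653, -0.2611)
edge 3: e_3 = (-1.04, -2.76);  n_3 = (-0.9358, +0.3526)
∠(n_1, n_3) = 174.49°
δ = |180° − 174.49°| = 5.51°
5.51° ≤ 2α = 33.40°  →  valid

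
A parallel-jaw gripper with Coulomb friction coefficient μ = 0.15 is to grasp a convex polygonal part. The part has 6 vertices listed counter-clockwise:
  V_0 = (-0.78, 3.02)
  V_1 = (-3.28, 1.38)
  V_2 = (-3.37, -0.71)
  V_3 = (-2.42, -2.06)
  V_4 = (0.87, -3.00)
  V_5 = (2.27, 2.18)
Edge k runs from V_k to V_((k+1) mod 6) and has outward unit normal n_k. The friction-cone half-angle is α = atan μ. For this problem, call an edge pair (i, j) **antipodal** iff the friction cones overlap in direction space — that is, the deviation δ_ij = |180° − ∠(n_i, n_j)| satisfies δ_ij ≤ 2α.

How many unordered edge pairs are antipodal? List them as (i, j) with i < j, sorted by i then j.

count = 2; pairs: (1,4), (3,5)

α = atan 0.15 = 8.53°;  2α = 17.06°
n_0 = (-0.5485, +0.8361)
n_1 = (-0.9991, +0.0430)
n_2 = (-0.8178, -0.5755)
n_3 = (-0.2747, -0.9615)
n_4 = (+0.9654, -0.2609)
n_5 = (+0.2655, +0.9641)
  (0,1): δ = 125.73°  ·
  (0,2): δ = 88.13°  ·
  (0,3): δ = 49.21°  ·
  (0,4): δ = 41.61°  ·
  (0,5): δ = 131.34°  ·
  (1,2): δ = 142.40°  ·
  (1,3): δ = 103.48°  ·
  (1,4): δ = 12.66°  ✓
  (1,5): δ = 77.07°  ·
  (2,3): δ = 141.08°  ·
  (2,4): δ = 50.26°  ·
  (2,5): δ = 39.47°  ·
  (3,4): δ = 89.18°  ·
  (3,5): δ = 0.55°  ✓
  (4,5): δ = 90.27°  ·
antipodal pairs: 2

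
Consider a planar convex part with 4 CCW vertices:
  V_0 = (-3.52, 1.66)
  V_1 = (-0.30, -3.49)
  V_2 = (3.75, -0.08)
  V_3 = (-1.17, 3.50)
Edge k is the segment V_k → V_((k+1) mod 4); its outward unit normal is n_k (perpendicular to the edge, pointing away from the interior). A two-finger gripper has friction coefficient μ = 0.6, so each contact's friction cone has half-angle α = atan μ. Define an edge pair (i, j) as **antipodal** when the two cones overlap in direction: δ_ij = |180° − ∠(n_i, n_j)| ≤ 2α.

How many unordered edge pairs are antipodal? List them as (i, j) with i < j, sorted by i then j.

count = 2; pairs: (0,2), (1,3)

α = atan 0.6 = 30.96°;  2α = 61.93°
n_0 = (-0.8479, -0.5301)
n_1 = (+0.6441, -0.7650)
n_2 = (+0.5884, +0.8086)
n_3 = (-0.6165, +0.7874)
  (0,1): δ = 81.92°  ·
  (0,2): δ = 21.94°  ✓
  (0,3): δ = 96.04°  ·
  (1,2): δ = 76.14°  ·
  (1,3): δ = 2.04°  ✓
  (2,3): δ = 105.90°  ·
antipodal pairs: 2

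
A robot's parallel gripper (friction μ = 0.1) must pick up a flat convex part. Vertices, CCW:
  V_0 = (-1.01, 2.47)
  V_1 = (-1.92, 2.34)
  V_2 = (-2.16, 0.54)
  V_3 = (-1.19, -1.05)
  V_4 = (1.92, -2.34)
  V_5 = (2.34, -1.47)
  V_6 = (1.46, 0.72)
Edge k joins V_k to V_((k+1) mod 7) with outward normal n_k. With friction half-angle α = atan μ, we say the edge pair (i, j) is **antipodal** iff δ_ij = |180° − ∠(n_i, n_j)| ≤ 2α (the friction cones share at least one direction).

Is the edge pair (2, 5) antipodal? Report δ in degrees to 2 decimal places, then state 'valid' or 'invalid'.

α = atan 0.1 = 5.71°;  2α = 11.42°
edge 2: e_2 = (+0.97, -1.59);  n_2 = (-0.8537, -0.5208)
edge 5: e_5 = (-0.88, +2.19);  n_5 = (+0.9279, +0.3729)
∠(n_2, n_5) = 170.51°
δ = |180° − 170.51°| = 9.49°
9.49° ≤ 2α = 11.42°  →  valid

δ = 9.49°, valid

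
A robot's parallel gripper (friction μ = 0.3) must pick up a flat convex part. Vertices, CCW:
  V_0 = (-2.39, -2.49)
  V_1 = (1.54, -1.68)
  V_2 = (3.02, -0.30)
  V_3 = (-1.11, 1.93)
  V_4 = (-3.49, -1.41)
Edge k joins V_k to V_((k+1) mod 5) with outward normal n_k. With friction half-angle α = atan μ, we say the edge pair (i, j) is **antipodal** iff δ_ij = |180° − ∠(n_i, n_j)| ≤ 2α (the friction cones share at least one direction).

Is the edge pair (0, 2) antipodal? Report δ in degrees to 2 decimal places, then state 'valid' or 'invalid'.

δ = 40.01°, invalid

α = atan 0.3 = 16.70°;  2α = 33.40°
edge 0: e_0 = (+3.93, +0.81);  n_0 = (+0.2019, -0.9794)
edge 2: e_2 = (-4.13, +2.23);  n_2 = (+0.4751, +0.8799)
∠(n_0, n_2) = 139.99°
δ = |180° − 139.99°| = 40.01°
40.01° > 2α = 33.40°  →  invalid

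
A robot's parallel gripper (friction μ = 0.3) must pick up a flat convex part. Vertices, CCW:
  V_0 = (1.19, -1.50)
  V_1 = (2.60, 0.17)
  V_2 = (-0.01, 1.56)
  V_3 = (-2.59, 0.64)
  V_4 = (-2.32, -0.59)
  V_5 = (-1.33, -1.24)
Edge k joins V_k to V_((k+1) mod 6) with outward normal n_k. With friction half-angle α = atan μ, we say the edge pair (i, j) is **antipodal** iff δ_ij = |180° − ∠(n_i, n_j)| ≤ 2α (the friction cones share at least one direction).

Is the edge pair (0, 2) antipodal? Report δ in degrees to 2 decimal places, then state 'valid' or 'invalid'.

α = atan 0.3 = 16.70°;  2α = 33.40°
edge 0: e_0 = (+1.41, +1.67);  n_0 = (+0.7641, -0.6451)
edge 2: e_2 = (-2.58, -0.92);  n_2 = (-0.3359, +0.9419)
∠(n_0, n_2) = 149.80°
δ = |180° − 149.80°| = 30.20°
30.20° ≤ 2α = 33.40°  →  valid

δ = 30.20°, valid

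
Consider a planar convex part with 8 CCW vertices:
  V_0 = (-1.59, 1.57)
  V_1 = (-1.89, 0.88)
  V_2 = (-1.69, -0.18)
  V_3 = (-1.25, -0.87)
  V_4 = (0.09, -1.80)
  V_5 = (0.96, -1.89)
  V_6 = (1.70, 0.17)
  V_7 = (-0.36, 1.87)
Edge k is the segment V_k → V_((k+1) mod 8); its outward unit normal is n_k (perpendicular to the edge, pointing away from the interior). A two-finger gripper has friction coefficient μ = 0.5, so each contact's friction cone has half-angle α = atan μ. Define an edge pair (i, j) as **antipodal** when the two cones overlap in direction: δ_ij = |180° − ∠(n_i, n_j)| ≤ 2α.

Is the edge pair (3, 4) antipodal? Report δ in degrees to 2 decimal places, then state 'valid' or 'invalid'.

α = atan 0.5 = 26.57°;  2α = 53.13°
edge 3: e_3 = (+1.34, -0.93);  n_3 = (-0.5702, -0.8215)
edge 4: e_4 = (+0.87, -0.09);  n_4 = (-0.1029, -0.9947)
∠(n_3, n_4) = 28.86°
δ = |180° − 28.86°| = 151.14°
151.14° > 2α = 53.13°  →  invalid

δ = 151.14°, invalid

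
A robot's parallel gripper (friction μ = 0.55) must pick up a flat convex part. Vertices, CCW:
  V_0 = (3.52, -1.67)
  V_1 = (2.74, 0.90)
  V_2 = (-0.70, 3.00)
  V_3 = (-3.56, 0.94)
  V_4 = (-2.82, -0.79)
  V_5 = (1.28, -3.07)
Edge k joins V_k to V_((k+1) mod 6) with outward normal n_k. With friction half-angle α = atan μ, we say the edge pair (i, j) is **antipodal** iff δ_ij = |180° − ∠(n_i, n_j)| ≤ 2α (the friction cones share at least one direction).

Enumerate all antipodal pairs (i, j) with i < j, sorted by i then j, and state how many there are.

α = atan 0.55 = 28.81°;  2α = 57.62°
n_0 = (+0.9569, +0.2904)
n_1 = (+0.5210, +0.8535)
n_2 = (-0.5845, +0.8114)
n_3 = (-0.9194, -0.3933)
n_4 = (-0.4860, -0.8740)
n_5 = (+0.5300, -0.8480)
  (0,1): δ = 138.29°  ·
  (0,2): δ = 71.12°  ·
  (0,3): δ = 6.28°  ✓
  (0,4): δ = 44.04°  ✓
  (0,5): δ = 105.12°  ·
  (1,2): δ = 112.83°  ·
  (1,3): δ = 35.44°  ✓
  (1,4): δ = 2.32°  ✓
  (1,5): δ = 63.41°  ·
  (2,3): δ = 102.61°  ·
  (2,4): δ = 64.84°  ·
  (2,5): δ = 3.76°  ✓
  (3,4): δ = 142.24°  ·
  (3,5): δ = 81.15°  ·
  (4,5): δ = 118.92°  ·
antipodal pairs: 5

count = 5; pairs: (0,3), (0,4), (1,3), (1,4), (2,5)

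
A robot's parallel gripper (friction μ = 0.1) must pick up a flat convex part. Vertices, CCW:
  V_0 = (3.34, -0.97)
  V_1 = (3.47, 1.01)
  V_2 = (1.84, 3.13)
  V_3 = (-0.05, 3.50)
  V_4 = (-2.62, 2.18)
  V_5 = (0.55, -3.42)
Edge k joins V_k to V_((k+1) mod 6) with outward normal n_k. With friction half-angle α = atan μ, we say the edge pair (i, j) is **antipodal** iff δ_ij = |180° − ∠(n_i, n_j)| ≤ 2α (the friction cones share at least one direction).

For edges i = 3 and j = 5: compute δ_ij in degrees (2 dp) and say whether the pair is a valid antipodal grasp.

δ = 14.10°, invalid

α = atan 0.1 = 5.71°;  2α = 11.42°
edge 3: e_3 = (-2.57, -1.32);  n_3 = (-0.4569, +0.8895)
edge 5: e_5 = (+2.79, +2.45);  n_5 = (+0.6598, -0.7514)
∠(n_3, n_5) = 165.90°
δ = |180° − 165.90°| = 14.10°
14.10° > 2α = 11.42°  →  invalid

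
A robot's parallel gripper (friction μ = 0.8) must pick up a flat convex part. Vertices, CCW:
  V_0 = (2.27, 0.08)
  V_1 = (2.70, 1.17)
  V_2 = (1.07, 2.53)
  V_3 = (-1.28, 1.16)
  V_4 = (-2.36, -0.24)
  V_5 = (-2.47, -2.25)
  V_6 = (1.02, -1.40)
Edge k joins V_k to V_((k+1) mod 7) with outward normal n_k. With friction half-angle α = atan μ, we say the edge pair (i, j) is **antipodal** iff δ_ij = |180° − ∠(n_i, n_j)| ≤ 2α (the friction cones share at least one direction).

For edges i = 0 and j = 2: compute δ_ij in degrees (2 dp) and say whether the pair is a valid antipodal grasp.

α = atan 0.8 = 38.66°;  2α = 77.32°
edge 0: e_0 = (+0.43, +1.09);  n_0 = (+0.9302, -0.3670)
edge 2: e_2 = (-2.35, -1.37);  n_2 = (-0.5036, +0.8639)
∠(n_0, n_2) = 141.77°
δ = |180° − 141.77°| = 38.23°
38.23° ≤ 2α = 77.32°  →  valid

δ = 38.23°, valid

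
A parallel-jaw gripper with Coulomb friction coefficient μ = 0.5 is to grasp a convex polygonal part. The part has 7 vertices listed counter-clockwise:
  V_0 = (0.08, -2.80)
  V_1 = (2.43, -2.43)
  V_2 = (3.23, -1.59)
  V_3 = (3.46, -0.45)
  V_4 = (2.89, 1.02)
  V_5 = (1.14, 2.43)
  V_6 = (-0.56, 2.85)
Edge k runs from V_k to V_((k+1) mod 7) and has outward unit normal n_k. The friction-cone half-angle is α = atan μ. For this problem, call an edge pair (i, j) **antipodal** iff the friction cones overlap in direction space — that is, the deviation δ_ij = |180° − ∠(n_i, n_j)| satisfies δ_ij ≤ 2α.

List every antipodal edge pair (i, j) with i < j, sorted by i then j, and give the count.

α = atan 0.5 = 26.57°;  2α = 53.13°
n_0 = (+0.1555, -0.9878)
n_1 = (+0.7241, -0.6897)
n_2 = (+0.9802, -0.1978)
n_3 = (+0.9324, +0.3615)
n_4 = (+0.6274, +0.7787)
n_5 = (+0.2398, +0.9708)
n_6 = (-0.9936, -0.1126)
  (0,1): δ = 142.55°  ·
  (0,2): δ = 110.35°  ·
  (0,3): δ = 77.75°  ·
  (0,4): δ = 47.81°  ✓
  (0,5): δ = 22.83°  ✓
  (0,6): δ = 87.52°  ·
  (1,2): δ = 147.80°  ·
  (1,3): δ = 115.20°  ·
  (1,4): δ = 85.26°  ·
  (1,5): δ = 60.27°  ·
  (1,6): δ = 50.07°  ✓
  (2,3): δ = 147.40°  ·
  (2,4): δ = 117.45°  ·
  (2,5): δ = 92.47°  ·
  (2,6): δ = 17.87°  ✓
  (3,4): δ = 150.05°  ·
  (3,5): δ = 125.07°  ·
  (3,6): δ = 14.73°  ✓
  (4,5): δ = 155.02°  ·
  (4,6): δ = 44.68°  ✓
  (5,6): δ = 69.66°  ·
antipodal pairs: 6

count = 6; pairs: (0,4), (0,5), (1,6), (2,6), (3,6), (4,6)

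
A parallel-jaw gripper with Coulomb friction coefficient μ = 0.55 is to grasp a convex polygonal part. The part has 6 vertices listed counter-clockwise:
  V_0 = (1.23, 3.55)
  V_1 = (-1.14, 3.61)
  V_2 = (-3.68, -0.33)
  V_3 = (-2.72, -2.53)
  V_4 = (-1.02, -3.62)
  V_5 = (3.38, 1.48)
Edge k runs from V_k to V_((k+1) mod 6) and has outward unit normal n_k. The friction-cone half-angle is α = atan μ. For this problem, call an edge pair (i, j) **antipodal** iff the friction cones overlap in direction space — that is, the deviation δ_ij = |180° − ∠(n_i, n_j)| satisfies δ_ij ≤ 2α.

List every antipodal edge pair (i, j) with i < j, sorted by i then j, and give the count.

α = atan 0.55 = 28.81°;  2α = 57.62°
n_0 = (+0.0253, +0.9997)
n_1 = (-0.8405, +0.5418)
n_2 = (-0.9165, -0.3999)
n_3 = (-0.5398, -0.8418)
n_4 = (+0.7572, -0.6532)
n_5 = (+0.6936, +0.7204)
  (0,1): δ = 121.36°  ·
  (0,2): δ = 64.98°  ·
  (0,3): δ = 31.22°  ✓
  (0,4): δ = 50.66°  ✓
  (0,5): δ = 137.54°  ·
  (1,2): δ = 123.62°  ·
  (1,3): δ = 89.86°  ·
  (1,4): δ = 7.98°  ✓
  (1,5): δ = 78.89°  ·
  (2,3): δ = 146.24°  ·
  (2,4): δ = 64.36°  ·
  (2,5): δ = 22.51°  ✓
  (3,4): δ = 98.12°  ·
  (3,5): δ = 11.25°  ✓
  (4,5): δ = 93.13°  ·
antipodal pairs: 5

count = 5; pairs: (0,3), (0,4), (1,4), (2,5), (3,5)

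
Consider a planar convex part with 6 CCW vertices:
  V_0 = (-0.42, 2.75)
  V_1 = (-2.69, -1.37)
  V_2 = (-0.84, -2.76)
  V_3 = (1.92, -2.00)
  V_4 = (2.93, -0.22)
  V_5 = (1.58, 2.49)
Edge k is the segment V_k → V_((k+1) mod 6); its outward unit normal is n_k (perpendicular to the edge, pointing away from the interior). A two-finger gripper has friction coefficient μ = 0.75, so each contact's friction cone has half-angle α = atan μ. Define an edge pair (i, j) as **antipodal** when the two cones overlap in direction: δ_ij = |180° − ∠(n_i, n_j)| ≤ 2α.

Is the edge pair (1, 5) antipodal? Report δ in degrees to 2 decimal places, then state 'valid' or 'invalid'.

δ = 29.51°, valid

α = atan 0.75 = 36.87°;  2α = 73.74°
edge 1: e_1 = (+1.85, -1.39);  n_1 = (-0.6007, -0.7995)
edge 5: e_5 = (-2.00, +0.26);  n_5 = (+0.1289, +0.9917)
∠(n_1, n_5) = 150.49°
δ = |180° − 150.49°| = 29.51°
29.51° ≤ 2α = 73.74°  →  valid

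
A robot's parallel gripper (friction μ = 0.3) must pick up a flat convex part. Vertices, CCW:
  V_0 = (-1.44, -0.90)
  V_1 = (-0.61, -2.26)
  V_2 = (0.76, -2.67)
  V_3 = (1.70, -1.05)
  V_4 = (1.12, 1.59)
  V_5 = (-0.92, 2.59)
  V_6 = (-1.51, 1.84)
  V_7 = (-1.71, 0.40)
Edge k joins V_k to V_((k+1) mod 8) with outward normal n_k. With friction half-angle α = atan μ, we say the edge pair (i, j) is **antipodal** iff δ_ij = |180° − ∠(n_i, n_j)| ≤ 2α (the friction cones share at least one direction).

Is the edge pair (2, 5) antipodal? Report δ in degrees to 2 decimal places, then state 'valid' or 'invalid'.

δ = 8.07°, valid

α = atan 0.3 = 16.70°;  2α = 33.40°
edge 2: e_2 = (+0.94, +1.62);  n_2 = (+0.8649, -0.5019)
edge 5: e_5 = (-0.59, -0.75);  n_5 = (-0.7860, +0.6183)
∠(n_2, n_5) = 171.93°
δ = |180° − 171.93°| = 8.07°
8.07° ≤ 2α = 33.40°  →  valid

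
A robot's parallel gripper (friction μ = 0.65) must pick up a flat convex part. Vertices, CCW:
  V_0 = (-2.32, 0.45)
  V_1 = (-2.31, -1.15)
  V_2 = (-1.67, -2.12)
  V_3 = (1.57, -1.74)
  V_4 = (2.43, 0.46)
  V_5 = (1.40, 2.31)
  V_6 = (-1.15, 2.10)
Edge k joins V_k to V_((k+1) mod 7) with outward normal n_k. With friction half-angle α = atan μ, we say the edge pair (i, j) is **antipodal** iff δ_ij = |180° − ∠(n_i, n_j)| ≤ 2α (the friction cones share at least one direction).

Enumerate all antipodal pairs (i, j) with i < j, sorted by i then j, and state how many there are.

α = atan 0.65 = 33.02°;  2α = 66.05°
n_0 = (-1.0000, -0.0062)
n_1 = (-0.8347, -0.5507)
n_2 = (+0.1165, -0.9932)
n_3 = (+0.9314, -0.3641)
n_4 = (+0.8737, +0.4864)
n_5 = (-0.0821, +0.9966)
n_6 = (-0.8157, +0.5784)
  (0,1): δ = 146.94°  ·
  (0,2): δ = 83.67°  ·
  (0,3): δ = 21.71°  ✓
  (0,4): δ = 28.75°  ✓
  (0,5): δ = 94.35°  ·
  (0,6): δ = 144.30°  ·
  (1,2): δ = 116.73°  ·
  (1,3): δ = 54.77°  ✓
  (1,4): δ = 4.31°  ✓
  (1,5): δ = 61.29°  ✓
  (1,6): δ = 111.24°  ·
  (2,3): δ = 118.04°  ·
  (2,4): δ = 67.58°  ·
  (2,5): δ = 1.98°  ✓
  (2,6): δ = 47.97°  ✓
  (3,4): δ = 129.54°  ·
  (3,5): δ = 63.94°  ✓
  (3,6): δ = 13.99°  ✓
  (4,5): δ = 114.40°  ·
  (4,6): δ = 64.45°  ✓
  (5,6): δ = 130.05°  ·
antipodal pairs: 10

count = 10; pairs: (0,3), (0,4), (1,3), (1,4), (1,5), (2,5), (2,6), (3,5), (3,6), (4,6)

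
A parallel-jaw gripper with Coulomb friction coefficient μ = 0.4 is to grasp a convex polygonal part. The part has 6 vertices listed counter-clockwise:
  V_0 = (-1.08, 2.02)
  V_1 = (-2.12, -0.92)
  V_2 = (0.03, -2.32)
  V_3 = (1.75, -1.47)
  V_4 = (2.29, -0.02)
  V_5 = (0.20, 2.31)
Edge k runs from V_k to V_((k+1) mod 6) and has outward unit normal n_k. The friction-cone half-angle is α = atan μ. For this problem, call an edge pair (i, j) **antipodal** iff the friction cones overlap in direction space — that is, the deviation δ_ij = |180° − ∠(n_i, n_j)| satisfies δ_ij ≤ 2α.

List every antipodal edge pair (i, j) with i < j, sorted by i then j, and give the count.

α = atan 0.4 = 21.80°;  2α = 43.60°
n_0 = (-0.9428, +0.3335)
n_1 = (-0.5457, -0.8380)
n_2 = (+0.4430, -0.8965)
n_3 = (+0.9371, -0.3490)
n_4 = (+0.7444, +0.6677)
n_5 = (-0.2210, +0.9753)
  (0,1): δ = 103.59°  ·
  (0,2): δ = 44.22°  ·
  (0,3): δ = 0.95°  ✓
  (0,4): δ = 61.37°  ·
  (0,5): δ = 122.25°  ·
  (1,2): δ = 120.63°  ·
  (1,3): δ = 77.36°  ·
  (1,4): δ = 15.04°  ✓
  (1,5): δ = 45.84°  ·
  (2,3): δ = 136.72°  ·
  (2,4): δ = 74.41°  ·
  (2,5): δ = 13.53°  ✓
  (3,4): δ = 117.68°  ·
  (3,5): δ = 56.81°  ·
  (4,5): δ = 119.13°  ·
antipodal pairs: 3

count = 3; pairs: (0,3), (1,4), (2,5)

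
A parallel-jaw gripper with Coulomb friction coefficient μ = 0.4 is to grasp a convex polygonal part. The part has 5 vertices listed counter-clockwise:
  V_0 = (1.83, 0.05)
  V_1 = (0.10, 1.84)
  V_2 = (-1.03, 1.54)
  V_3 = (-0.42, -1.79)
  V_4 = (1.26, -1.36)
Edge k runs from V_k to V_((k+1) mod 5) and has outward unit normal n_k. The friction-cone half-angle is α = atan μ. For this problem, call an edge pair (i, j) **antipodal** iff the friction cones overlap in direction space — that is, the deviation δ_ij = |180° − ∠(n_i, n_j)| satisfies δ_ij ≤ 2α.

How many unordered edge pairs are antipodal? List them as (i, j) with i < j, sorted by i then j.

α = atan 0.4 = 21.80°;  2α = 43.60°
n_0 = (+0.7191, +0.6950)
n_1 = (-0.2566, +0.9665)
n_2 = (-0.9836, -0.1802)
n_3 = (+0.2480, -0.9688)
n_4 = (+0.9271, -0.3748)
  (0,1): δ = 119.16°  ·
  (0,2): δ = 33.64°  ✓
  (0,3): δ = 60.33°  ·
  (0,4): δ = 113.97°  ·
  (1,2): δ = 94.49°  ·
  (1,3): δ = 0.51°  ✓
  (1,4): δ = 53.12°  ·
  (2,3): δ = 86.02°  ·
  (2,4): δ = 32.39°  ✓
  (3,4): δ = 126.37°  ·
antipodal pairs: 3

count = 3; pairs: (0,2), (1,3), (2,4)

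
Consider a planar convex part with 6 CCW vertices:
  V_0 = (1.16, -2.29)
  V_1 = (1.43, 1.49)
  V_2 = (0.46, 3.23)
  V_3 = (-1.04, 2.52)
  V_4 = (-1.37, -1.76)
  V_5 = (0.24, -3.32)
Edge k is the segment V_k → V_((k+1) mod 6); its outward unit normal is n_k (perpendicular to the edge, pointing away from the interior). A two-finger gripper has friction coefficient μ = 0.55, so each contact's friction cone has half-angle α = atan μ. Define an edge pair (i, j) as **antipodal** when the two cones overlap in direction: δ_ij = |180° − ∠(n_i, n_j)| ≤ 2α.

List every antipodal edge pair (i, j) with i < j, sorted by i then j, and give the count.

count = 6; pairs: (0,3), (0,4), (1,3), (1,4), (2,5), (3,5)

α = atan 0.55 = 28.81°;  2α = 57.62°
n_0 = (+0.9975, -0.0712)
n_1 = (+0.8734, +0.4869)
n_2 = (-0.4278, +0.9039)
n_3 = (-0.9970, +0.0769)
n_4 = (-0.6959, -0.7182)
n_5 = (+0.7458, -0.6662)
  (0,1): δ = 146.78°  ·
  (0,2): δ = 60.58°  ·
  (0,3): δ = 0.32°  ✓
  (0,4): δ = 49.99°  ✓
  (0,5): δ = 142.31°  ·
  (1,2): δ = 93.81°  ·
  (1,3): δ = 33.55°  ✓
  (1,4): δ = 16.77°  ✓
  (1,5): δ = 109.09°  ·
  (2,3): δ = 119.74°  ·
  (2,4): δ = 69.43°  ·
  (2,5): δ = 22.90°  ✓
  (3,4): δ = 129.69°  ·
  (3,5): δ = 37.36°  ✓
  (4,5): δ = 87.67°  ·
antipodal pairs: 6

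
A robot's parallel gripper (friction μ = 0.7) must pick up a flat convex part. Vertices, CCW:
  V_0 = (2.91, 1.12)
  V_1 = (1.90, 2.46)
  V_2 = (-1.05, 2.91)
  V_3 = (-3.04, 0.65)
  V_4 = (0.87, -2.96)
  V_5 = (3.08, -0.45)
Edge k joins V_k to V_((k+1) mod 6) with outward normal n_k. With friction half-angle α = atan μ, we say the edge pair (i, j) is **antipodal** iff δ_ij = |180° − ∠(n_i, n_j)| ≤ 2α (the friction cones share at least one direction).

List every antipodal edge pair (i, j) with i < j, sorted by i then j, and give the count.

α = atan 0.7 = 34.99°;  2α = 69.98°
n_0 = (+0.7986, +0.6019)
n_1 = (+0.1508, +0.9886)
n_2 = (-0.7505, +0.6609)
n_3 = (-0.6784, -0.7347)
n_4 = (+0.7505, -0.6608)
n_5 = (+0.9942, +0.1077)
  (0,1): δ = 135.68°  ·
  (0,2): δ = 78.37°  ·
  (0,3): δ = 10.28°  ✓
  (0,4): δ = 101.63°  ·
  (0,5): δ = 149.17°  ·
  (1,2): δ = 122.69°  ·
  (1,3): δ = 34.04°  ✓
  (1,4): δ = 57.31°  ✓
  (1,5): δ = 104.85°  ·
  (2,3): δ = 91.35°  ·
  (2,4): δ = 0.00°  ✓
  (2,5): δ = 47.54°  ✓
  (3,4): δ = 88.65°  ·
  (3,5): δ = 41.10°  ✓
  (4,5): δ = 132.46°  ·
antipodal pairs: 6

count = 6; pairs: (0,3), (1,3), (1,4), (2,4), (2,5), (3,5)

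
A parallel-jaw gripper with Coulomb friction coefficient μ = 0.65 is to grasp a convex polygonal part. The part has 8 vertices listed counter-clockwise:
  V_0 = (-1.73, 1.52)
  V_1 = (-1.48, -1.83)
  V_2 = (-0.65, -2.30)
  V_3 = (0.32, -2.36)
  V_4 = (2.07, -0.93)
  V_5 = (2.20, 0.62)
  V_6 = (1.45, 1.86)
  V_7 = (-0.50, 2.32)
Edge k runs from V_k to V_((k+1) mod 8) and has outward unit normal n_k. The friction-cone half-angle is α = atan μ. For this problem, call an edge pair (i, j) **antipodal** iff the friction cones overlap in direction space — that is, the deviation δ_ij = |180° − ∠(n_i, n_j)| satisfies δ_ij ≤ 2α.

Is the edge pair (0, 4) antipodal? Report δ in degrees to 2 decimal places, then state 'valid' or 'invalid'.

δ = 9.06°, valid

α = atan 0.65 = 33.02°;  2α = 66.05°
edge 0: e_0 = (+0.25, -3.35);  n_0 = (-0.9972, -0.0744)
edge 4: e_4 = (+0.13, +1.55);  n_4 = (+0.9965, -0.0836)
∠(n_0, n_4) = 170.94°
δ = |180° − 170.94°| = 9.06°
9.06° ≤ 2α = 66.05°  →  valid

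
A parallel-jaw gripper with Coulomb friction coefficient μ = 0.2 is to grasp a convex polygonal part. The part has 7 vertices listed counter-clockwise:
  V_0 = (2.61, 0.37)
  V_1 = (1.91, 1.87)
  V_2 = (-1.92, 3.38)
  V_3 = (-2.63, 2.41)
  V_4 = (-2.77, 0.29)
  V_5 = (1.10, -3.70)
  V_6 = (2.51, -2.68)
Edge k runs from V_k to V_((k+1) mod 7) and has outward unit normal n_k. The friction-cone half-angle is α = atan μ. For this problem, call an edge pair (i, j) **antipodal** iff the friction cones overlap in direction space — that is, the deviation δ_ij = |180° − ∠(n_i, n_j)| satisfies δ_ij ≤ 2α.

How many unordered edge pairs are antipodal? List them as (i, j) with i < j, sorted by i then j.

α = atan 0.2 = 11.31°;  2α = 22.62°
n_0 = (+0.9062, +0.4229)
n_1 = (+0.3668, +0.9303)
n_2 = (-0.8069, +0.5906)
n_3 = (-0.9978, +0.0659)
n_4 = (-0.7178, -0.6962)
n_5 = (+0.5861, -0.8102)
n_6 = (+0.9995, -0.0328)
  (0,1): δ = 136.53°  ·
  (0,2): δ = 61.22°  ·
  (0,3): δ = 28.80°  ·
  (0,4): δ = 19.11°  ✓
  (0,5): δ = 100.87°  ·
  (0,6): δ = 153.11°  ·
  (1,2): δ = 104.69°  ·
  (1,3): δ = 72.26°  ·
  (1,4): δ = 24.36°  ·
  (1,5): δ = 57.40°  ·
  (1,6): δ = 109.64°  ·
  (2,3): δ = 147.58°  ·
  (2,4): δ = 99.67°  ·
  (2,5): δ = 17.92°  ✓
  (2,6): δ = 34.32°  ·
  (3,4): δ = 132.10°  ·
  (3,5): δ = 50.34°  ·
  (3,6): δ = 1.90°  ✓
  (4,5): δ = 98.24°  ·
  (4,6): δ = 46.00°  ·
  (5,6): δ = 127.76°  ·
antipodal pairs: 3

count = 3; pairs: (0,4), (2,5), (3,6)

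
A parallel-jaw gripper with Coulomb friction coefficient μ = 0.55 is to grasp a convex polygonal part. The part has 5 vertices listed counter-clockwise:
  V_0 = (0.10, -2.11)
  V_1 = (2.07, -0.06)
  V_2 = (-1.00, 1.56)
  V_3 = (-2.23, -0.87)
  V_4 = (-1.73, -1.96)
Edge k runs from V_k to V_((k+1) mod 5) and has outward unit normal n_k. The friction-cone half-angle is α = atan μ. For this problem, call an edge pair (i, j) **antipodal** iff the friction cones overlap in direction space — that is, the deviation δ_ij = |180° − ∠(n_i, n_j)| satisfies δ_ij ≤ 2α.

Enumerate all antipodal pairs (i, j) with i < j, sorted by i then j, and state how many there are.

α = atan 0.55 = 28.81°;  2α = 57.62°
n_0 = (+0.7210, -0.6929)
n_1 = (+0.4667, +0.8844)
n_2 = (-0.8922, +0.4516)
n_3 = (-0.9089, -0.4169)
n_4 = (-0.0817, -0.9967)
  (0,1): δ = 73.96°  ·
  (0,2): δ = 17.01°  ✓
  (0,3): δ = 68.50°  ·
  (0,4): δ = 129.17°  ·
  (1,2): δ = 89.03°  ·
  (1,3): δ = 37.54°  ✓
  (1,4): δ = 23.13°  ✓
  (2,3): δ = 128.51°  ·
  (2,4): δ = 67.84°  ·
  (3,4): δ = 119.33°  ·
antipodal pairs: 3

count = 3; pairs: (0,2), (1,3), (1,4)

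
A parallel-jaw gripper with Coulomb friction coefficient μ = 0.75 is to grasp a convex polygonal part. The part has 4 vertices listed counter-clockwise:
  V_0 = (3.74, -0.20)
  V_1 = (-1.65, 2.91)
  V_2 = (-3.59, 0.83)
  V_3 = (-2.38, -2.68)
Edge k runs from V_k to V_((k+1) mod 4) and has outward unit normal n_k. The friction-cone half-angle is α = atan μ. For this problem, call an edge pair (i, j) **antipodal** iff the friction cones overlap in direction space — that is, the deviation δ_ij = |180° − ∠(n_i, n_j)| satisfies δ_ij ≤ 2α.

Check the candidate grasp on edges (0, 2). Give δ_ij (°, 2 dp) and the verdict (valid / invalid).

α = atan 0.75 = 36.87°;  2α = 73.74°
edge 0: e_0 = (-5.39, +3.11);  n_0 = (+0.4998, +0.8662)
edge 2: e_2 = (+1.21, -3.51);  n_2 = (-0.9454, -0.3259)
∠(n_0, n_2) = 139.01°
δ = |180° − 139.01°| = 40.99°
40.99° ≤ 2α = 73.74°  →  valid

δ = 40.99°, valid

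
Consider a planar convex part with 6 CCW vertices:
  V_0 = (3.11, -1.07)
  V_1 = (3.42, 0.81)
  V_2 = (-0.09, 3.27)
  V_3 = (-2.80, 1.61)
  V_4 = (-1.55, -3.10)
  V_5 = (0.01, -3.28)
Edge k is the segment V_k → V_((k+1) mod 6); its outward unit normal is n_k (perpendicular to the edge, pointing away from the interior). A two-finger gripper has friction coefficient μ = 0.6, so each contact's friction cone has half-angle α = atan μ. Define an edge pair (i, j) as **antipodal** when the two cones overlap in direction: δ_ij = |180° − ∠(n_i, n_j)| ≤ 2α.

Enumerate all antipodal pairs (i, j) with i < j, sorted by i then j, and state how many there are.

α = atan 0.6 = 30.96°;  2α = 61.93°
n_0 = (+0.9867, -0.1627)
n_1 = (+0.5739, +0.8189)
n_2 = (-0.5223, +0.8527)
n_3 = (-0.9665, -0.2565)
n_4 = (-0.1146, -0.9934)
n_5 = (+0.5805, -0.8143)
  (0,1): δ = 115.66°  ·
  (0,2): δ = 49.15°  ✓
  (0,3): δ = 24.23°  ✓
  (0,4): δ = 92.78°  ·
  (0,5): δ = 134.85°  ·
  (1,2): δ = 113.49°  ·
  (1,3): δ = 40.11°  ✓
  (1,4): δ = 28.44°  ✓
  (1,5): δ = 70.51°  ·
  (2,3): δ = 106.63°  ·
  (2,4): δ = 38.07°  ✓
  (2,5): δ = 4.00°  ✓
  (3,4): δ = 111.45°  ·
  (3,5): δ = 69.38°  ·
  (4,5): δ = 137.93°  ·
antipodal pairs: 6

count = 6; pairs: (0,2), (0,3), (1,3), (1,4), (2,4), (2,5)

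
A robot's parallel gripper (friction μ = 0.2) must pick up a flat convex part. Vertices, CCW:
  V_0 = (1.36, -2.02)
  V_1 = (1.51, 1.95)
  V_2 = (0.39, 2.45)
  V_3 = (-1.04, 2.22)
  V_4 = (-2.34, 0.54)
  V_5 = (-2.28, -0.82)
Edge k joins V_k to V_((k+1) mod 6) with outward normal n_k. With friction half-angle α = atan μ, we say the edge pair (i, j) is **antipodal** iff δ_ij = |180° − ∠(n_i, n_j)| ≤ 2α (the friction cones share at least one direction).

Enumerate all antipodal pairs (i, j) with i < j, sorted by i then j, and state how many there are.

count = 2; pairs: (0,4), (1,5)

α = atan 0.2 = 11.31°;  2α = 22.62°
n_0 = (+0.9993, -0.0378)
n_1 = (+0.4077, +0.9131)
n_2 = (-0.1588, +0.9873)
n_3 = (-0.7909, +0.6120)
n_4 = (-0.9990, -0.0441)
n_5 = (-0.3131, -0.9497)
  (0,1): δ = 111.89°  ·
  (0,2): δ = 78.70°  ·
  (0,3): δ = 35.57°  ·
  (0,4): δ = 4.69°  ✓
  (0,5): δ = 73.92°  ·
  (1,2): δ = 146.81°  ·
  (1,3): δ = 103.68°  ·
  (1,4): δ = 63.42°  ·
  (1,5): δ = 5.81°  ✓
  (2,3): δ = 136.87°  ·
  (2,4): δ = 96.61°  ·
  (2,5): δ = 27.38°  ·
  (3,4): δ = 139.74°  ·
  (3,5): δ = 70.51°  ·
  (4,5): δ = 110.77°  ·
antipodal pairs: 2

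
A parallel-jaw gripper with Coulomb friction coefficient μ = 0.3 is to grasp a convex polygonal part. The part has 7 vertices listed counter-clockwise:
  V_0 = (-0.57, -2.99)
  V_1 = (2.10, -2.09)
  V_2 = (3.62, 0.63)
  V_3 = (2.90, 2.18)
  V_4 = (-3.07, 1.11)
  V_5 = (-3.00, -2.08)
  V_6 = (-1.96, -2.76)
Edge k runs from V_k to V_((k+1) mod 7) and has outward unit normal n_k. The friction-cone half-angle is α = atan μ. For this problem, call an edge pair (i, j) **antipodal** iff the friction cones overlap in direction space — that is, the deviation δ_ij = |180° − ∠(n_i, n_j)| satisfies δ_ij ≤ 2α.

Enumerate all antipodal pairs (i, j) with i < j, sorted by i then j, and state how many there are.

α = atan 0.3 = 16.70°;  2α = 33.40°
n_0 = (+0.3194, -0.9476)
n_1 = (+0.8729, -0.4878)
n_2 = (+0.9069, +0.4213)
n_3 = (-0.1764, +0.9843)
n_4 = (-0.9998, -0.0219)
n_5 = (-0.5472, -0.8370)
n_6 = (-0.1632, -0.9866)
  (0,1): δ = 137.83°  ·
  (0,2): δ = 83.71°  ·
  (0,3): δ = 8.47°  ✓
  (0,4): δ = 72.63°  ·
  (0,5): δ = 128.19°  ·
  (0,6): δ = 151.98°  ·
  (1,2): δ = 125.89°  ·
  (1,3): δ = 50.64°  ·
  (1,4): δ = 30.45°  ✓
  (1,5): δ = 86.02°  ·
  (1,6): δ = 109.80°  ·
  (2,3): δ = 104.75°  ·
  (2,4): δ = 23.66°  ✓
  (2,5): δ = 31.91°  ✓
  (2,6): δ = 55.69°  ·
  (3,4): δ = 98.90°  ·
  (3,5): δ = 43.34°  ·
  (3,6): δ = 19.56°  ✓
  (4,5): δ = 124.44°  ·
  (4,6): δ = 100.65°  ·
  (5,6): δ = 156.22°  ·
antipodal pairs: 5

count = 5; pairs: (0,3), (1,4), (2,4), (2,5), (3,6)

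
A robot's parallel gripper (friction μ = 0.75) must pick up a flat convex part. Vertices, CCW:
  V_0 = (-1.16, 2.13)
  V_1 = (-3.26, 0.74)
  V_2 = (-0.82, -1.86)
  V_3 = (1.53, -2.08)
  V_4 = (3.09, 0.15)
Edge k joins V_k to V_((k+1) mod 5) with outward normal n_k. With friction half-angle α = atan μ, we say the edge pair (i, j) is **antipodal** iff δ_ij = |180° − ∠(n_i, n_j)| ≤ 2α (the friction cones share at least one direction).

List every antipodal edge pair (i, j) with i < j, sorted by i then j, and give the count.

α = atan 0.75 = 36.87°;  2α = 73.74°
n_0 = (-0.5519, +0.8339)
n_1 = (-0.7292, -0.6843)
n_2 = (-0.0932, -0.9956)
n_3 = (+0.8194, -0.5732)
n_4 = (+0.4223, +0.9065)
  (0,1): δ = 80.32°  ·
  (0,2): δ = 38.85°  ✓
  (0,3): δ = 21.52°  ✓
  (0,4): δ = 121.52°  ·
  (1,2): δ = 138.53°  ·
  (1,3): δ = 78.16°  ·
  (1,4): δ = 21.84°  ✓
  (2,3): δ = 119.63°  ·
  (2,4): δ = 19.63°  ✓
  (3,4): δ = 80.01°  ·
antipodal pairs: 4

count = 4; pairs: (0,2), (0,3), (1,4), (2,4)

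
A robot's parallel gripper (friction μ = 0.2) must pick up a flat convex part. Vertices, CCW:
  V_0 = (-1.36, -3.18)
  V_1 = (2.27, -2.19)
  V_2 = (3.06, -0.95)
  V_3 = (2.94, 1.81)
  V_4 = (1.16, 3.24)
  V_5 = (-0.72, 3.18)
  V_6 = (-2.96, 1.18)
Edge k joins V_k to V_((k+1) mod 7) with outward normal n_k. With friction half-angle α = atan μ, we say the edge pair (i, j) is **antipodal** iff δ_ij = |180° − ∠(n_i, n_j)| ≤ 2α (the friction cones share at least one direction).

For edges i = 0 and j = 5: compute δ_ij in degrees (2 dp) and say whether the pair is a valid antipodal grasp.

δ = 26.51°, invalid

α = atan 0.2 = 11.31°;  2α = 22.62°
edge 0: e_0 = (+3.63, +0.99);  n_0 = (+0.2631, -0.9648)
edge 5: e_5 = (-2.24, -2.00);  n_5 = (-0.6660, +0.7459)
∠(n_0, n_5) = 153.49°
δ = |180° − 153.49°| = 26.51°
26.51° > 2α = 22.62°  →  invalid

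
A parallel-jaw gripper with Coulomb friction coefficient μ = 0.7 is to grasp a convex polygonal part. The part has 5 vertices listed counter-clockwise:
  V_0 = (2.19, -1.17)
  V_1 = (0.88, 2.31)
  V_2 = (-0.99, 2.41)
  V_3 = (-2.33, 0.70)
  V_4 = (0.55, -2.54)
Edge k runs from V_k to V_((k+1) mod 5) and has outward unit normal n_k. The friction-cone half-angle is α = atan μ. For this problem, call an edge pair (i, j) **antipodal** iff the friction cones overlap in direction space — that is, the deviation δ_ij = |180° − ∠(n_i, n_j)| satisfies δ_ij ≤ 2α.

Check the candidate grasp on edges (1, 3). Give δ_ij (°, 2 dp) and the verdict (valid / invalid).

δ = 45.31°, valid

α = atan 0.7 = 34.99°;  2α = 69.98°
edge 1: e_1 = (-1.87, +0.10);  n_1 = (+0.0534, +0.9986)
edge 3: e_3 = (+2.88, -3.24);  n_3 = (-0.7474, -0.6644)
∠(n_1, n_3) = 134.69°
δ = |180° − 134.69°| = 45.31°
45.31° ≤ 2α = 69.98°  →  valid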